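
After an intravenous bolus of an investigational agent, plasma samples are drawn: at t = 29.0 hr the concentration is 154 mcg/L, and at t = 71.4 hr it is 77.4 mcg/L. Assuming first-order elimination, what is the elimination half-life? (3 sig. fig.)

42.7 hours

k = ln(C₁/C₂) / (t₂ − t₁) = ln(154/77.4) / (71.4 − 29.0)
  = 0.6880 / 42.40 = 0.01623 hr⁻¹
t½ = ln 2 / k = ln 2 / 0.01623 ≈ 42.7 hours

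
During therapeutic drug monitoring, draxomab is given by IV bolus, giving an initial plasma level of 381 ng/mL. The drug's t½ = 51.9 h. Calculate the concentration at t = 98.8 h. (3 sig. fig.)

k = ln 2 / 51.9 = 0.01336 h⁻¹
C(t) = C₀ e^(−kt) = 381 × e^(−0.01336 × 98.8) = 381 × e^(−1.320) = 381 × 0.2673 ≈ 102 ng/mL

102 ng/mL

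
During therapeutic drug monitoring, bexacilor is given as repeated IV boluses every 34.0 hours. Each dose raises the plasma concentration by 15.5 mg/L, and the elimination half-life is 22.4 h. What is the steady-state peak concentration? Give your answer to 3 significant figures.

k = ln 2 / 22.4 = 0.03094 h⁻¹
Fraction remaining after one interval: e^(−kτ) = e^(−0.03094 × 34.0) = 0.3492
R = 1 / (1 − 0.3492) = 1.537
Css,max = 15.5 × 1.537 ≈ 23.8 mg/L

23.8 mg/L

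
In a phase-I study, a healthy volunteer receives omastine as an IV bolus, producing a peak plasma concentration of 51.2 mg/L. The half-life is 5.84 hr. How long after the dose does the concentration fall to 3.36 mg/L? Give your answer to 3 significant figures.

22.9 hours

k = ln 2 / 5.84 = 0.1187 hr⁻¹
C(t) = C₀ e^(−kt)  ⇒  t = ln(C₀/C) / k
t = ln(51.2/3.36) / 0.1187 = 2.724 / 0.1187 ≈ 22.9 hours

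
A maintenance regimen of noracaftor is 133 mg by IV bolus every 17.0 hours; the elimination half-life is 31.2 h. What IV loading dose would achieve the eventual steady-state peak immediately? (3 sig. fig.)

k = ln 2 / 31.2 = 0.02222 h⁻¹
Accumulation ratio R = 1 / (1 − e^(−kτ)) = 1 / (1 − e^(−0.02222×17.0)) = 1 / (1 − 0.6855) = 3.179
Loading dose = maintenance dose × R = 133 × 3.179 ≈ 423 mg

423 mg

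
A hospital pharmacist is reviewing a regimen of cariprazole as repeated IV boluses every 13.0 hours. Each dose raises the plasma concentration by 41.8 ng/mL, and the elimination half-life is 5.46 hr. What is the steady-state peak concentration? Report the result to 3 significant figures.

k = ln 2 / 5.46 = 0.1270 hr⁻¹
Fraction remaining after one interval: e^(−kτ) = e^(−0.1270 × 13.0) = 0.1920
R = 1 / (1 − 0.1920) = 1.238
Css,max = 41.8 × 1.238 ≈ 51.7 ng/mL

51.7 ng/mL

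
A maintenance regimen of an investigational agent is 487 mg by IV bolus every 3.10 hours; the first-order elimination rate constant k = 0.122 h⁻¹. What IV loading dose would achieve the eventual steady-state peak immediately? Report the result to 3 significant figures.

1550 mg

Accumulation ratio R = 1 / (1 − e^(−kτ)) = 1 / (1 − e^(−0.1220×3.10)) = 1 / (1 − 0.6851) = 3.176
Loading dose = maintenance dose × R = 487 × 3.176 ≈ 1550 mg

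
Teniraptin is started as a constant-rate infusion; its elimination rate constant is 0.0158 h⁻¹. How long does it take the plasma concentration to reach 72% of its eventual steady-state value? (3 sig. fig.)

80.6 hours

f = 1 − e^(−kt)  ⇒  t = −ln(1 − f) / k
t = −ln(1 − 0.72) / 0.01580 = 1.273 / 0.01580 ≈ 80.6 hours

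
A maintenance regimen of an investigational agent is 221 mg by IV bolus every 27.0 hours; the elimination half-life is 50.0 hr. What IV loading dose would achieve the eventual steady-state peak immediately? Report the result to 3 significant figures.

708 mg

k = ln 2 / 50.0 = 0.01386 hr⁻¹
Accumulation ratio R = 1 / (1 − e^(−kτ)) = 1 / (1 − e^(−0.01386×27.0)) = 1 / (1 − 0.6878) = 3.203
Loading dose = maintenance dose × R = 221 × 3.203 ≈ 708 mg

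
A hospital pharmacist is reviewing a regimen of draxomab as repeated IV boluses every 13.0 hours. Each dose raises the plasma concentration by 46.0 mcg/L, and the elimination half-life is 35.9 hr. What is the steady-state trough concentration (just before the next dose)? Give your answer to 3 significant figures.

161 mcg/L

k = ln 2 / 35.9 = 0.01931 hr⁻¹
Fraction remaining after one interval: e^(−kτ) = e^(−0.01931 × 13.0) = 0.7780
R = 1 / (1 − 0.7780) = 4.505
Css,max = 46.0 × 4.505 = 207.2 mcg/L
Css,min = Css,max × e^(−kτ) = 207.2 × 0.7780 ≈ 161 mcg/L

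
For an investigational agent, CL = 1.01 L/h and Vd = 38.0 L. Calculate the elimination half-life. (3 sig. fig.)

26.1 hours

k = CL / V = 1.01 / 38.0 = 0.02658 h⁻¹
t½ = ln 2 / k = ln 2 / 0.02658 ≈ 26.1 hours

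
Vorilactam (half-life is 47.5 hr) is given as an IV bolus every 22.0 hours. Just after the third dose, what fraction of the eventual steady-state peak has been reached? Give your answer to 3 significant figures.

k = ln 2 / 47.5 = 0.01459 hr⁻¹
f_n = 1 − e^(−nkτ) = 1 − e^(−3 × 0.01459 × 22.0) = 1 − e^(−0.9631) = 1 − 0.3817 ≈ 0.618

0.618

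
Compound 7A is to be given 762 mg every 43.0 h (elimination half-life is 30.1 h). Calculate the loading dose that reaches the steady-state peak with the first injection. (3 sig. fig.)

1210 mg

k = ln 2 / 30.1 = 0.02303 h⁻¹
Accumulation ratio R = 1 / (1 − e^(−kτ)) = 1 / (1 − e^(−0.02303×43.0)) = 1 / (1 − 0.3715) = 1.591
Loading dose = maintenance dose × R = 762 × 1.591 ≈ 1210 mg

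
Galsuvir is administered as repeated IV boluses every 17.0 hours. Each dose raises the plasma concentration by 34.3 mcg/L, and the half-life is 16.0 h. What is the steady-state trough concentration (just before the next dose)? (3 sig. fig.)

k = ln 2 / 16.0 = 0.04332 h⁻¹
Fraction remaining after one interval: e^(−kτ) = e^(−0.04332 × 17.0) = 0.4788
R = 1 / (1 − 0.4788) = 1.919
Css,max = 34.3 × 1.919 = 65.81 mcg/L
Css,min = Css,max × e^(−kτ) = 65.81 × 0.4788 ≈ 31.5 mcg/L

31.5 mcg/L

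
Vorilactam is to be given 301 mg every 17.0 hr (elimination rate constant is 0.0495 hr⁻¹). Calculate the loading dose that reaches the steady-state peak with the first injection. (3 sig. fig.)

Accumulation ratio R = 1 / (1 − e^(−kτ)) = 1 / (1 − e^(−0.04950×17.0)) = 1 / (1 − 0.4311) = 1.758
Loading dose = maintenance dose × R = 301 × 1.758 ≈ 529 mg

529 mg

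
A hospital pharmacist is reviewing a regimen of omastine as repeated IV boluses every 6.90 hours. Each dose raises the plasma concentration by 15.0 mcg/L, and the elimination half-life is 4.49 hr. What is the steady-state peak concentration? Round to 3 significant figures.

k = ln 2 / 4.49 = 0.1544 hr⁻¹
Fraction remaining after one interval: e^(−kτ) = e^(−0.1544 × 6.90) = 0.3447
R = 1 / (1 − 0.3447) = 1.526
Css,max = 15.0 × 1.526 ≈ 22.9 mcg/L

22.9 mcg/L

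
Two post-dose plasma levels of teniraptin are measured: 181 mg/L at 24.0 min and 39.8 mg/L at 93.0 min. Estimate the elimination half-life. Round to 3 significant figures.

31.6 minutes

k = ln(C₁/C₂) / (t₂ − t₁) = ln(181/39.8) / (93.0 − 24.0)
  = 1.515 / 69.00 = 0.02195 min⁻¹
t½ = ln 2 / k = ln 2 / 0.02195 ≈ 31.6 minutes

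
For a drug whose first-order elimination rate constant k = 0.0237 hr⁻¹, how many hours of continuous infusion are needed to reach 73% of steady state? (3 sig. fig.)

f = 1 − e^(−kt)  ⇒  t = −ln(1 − f) / k
t = −ln(1 − 0.73) / 0.02370 = 1.309 / 0.02370 ≈ 55.2 hours

55.2 hours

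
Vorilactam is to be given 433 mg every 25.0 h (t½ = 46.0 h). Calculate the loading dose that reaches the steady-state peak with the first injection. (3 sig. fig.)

1380 mg

k = ln 2 / 46.0 = 0.01507 h⁻¹
Accumulation ratio R = 1 / (1 − e^(−kτ)) = 1 / (1 − e^(−0.01507×25.0)) = 1 / (1 − 0.6861) = 3.186
Loading dose = maintenance dose × R = 433 × 3.186 ≈ 1380 mg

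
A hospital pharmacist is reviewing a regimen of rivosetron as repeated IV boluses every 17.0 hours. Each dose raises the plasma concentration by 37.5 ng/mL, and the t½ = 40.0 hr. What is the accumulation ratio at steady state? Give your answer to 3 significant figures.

k = ln 2 / 40.0 = 0.01733 hr⁻¹
Fraction remaining after one interval: e^(−kτ) = e^(−0.01733 × 17.0) = 0.7448
R = 1 / (1 − 0.7448) = 1 / 0.2552 ≈ 3.92

3.92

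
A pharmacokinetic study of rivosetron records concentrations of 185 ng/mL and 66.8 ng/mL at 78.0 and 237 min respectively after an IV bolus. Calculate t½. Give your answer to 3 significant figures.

108 minutes

k = ln(C₁/C₂) / (t₂ − t₁) = ln(185/66.8) / (237 − 78.0)
  = 1.019 / 159.0 = 0.006407 min⁻¹
t½ = ln 2 / k = ln 2 / 0.006407 ≈ 108 minutes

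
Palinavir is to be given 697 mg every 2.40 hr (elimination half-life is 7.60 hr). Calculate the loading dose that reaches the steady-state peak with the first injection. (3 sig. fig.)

3550 mg

k = ln 2 / 7.60 = 0.09120 hr⁻¹
Accumulation ratio R = 1 / (1 − e^(−kτ)) = 1 / (1 − e^(−0.09120×2.40)) = 1 / (1 − 0.8034) = 5.087
Loading dose = maintenance dose × R = 697 × 5.087 ≈ 3550 mg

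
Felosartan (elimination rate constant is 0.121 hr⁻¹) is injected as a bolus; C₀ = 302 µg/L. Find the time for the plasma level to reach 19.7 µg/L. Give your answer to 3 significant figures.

22.6 hours

C(t) = C₀ e^(−kt)  ⇒  t = ln(C₀/C) / k
t = ln(302/19.7) / 0.1210 = 2.730 / 0.1210 ≈ 22.6 hours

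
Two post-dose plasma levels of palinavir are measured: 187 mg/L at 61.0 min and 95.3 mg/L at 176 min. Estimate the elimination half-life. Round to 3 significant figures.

k = ln(C₁/C₂) / (t₂ − t₁) = ln(187/95.3) / (176 − 61.0)
  = 0.6741 / 115.0 = 0.005862 min⁻¹
t½ = ln 2 / k = ln 2 / 0.005862 ≈ 118 minutes

118 minutes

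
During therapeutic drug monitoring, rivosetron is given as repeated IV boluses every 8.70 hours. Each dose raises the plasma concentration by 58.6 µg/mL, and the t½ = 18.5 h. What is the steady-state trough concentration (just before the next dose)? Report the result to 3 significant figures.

152 µg/mL

k = ln 2 / 18.5 = 0.03747 h⁻¹
Fraction remaining after one interval: e^(−kτ) = e^(−0.03747 × 8.70) = 0.7218
R = 1 / (1 − 0.7218) = 3.595
Css,max = 58.6 × 3.595 = 210.7 µg/mL
Css,min = Css,max × e^(−kτ) = 210.7 × 0.7218 ≈ 152 µg/mL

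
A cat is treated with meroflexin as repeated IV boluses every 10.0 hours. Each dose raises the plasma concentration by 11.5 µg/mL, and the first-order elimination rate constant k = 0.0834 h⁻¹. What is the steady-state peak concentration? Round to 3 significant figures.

20.3 µg/mL

Fraction remaining after one interval: e^(−kτ) = e^(−0.08340 × 10.0) = 0.4343
R = 1 / (1 − 0.4343) = 1.768
Css,max = 11.5 × 1.768 ≈ 20.3 µg/mL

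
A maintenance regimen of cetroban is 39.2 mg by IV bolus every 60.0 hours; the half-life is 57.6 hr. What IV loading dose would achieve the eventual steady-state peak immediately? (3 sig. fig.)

76.2 mg

k = ln 2 / 57.6 = 0.01203 hr⁻¹
Accumulation ratio R = 1 / (1 − e^(−kτ)) = 1 / (1 − e^(−0.01203×60.0)) = 1 / (1 − 0.4858) = 1.945
Loading dose = maintenance dose × R = 39.2 × 1.945 ≈ 76.2 mg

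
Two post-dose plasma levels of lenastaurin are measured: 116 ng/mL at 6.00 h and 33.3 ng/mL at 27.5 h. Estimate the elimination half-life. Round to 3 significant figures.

k = ln(C₁/C₂) / (t₂ − t₁) = ln(116/33.3) / (27.5 − 6.00)
  = 1.248 / 21.50 = 0.05805 h⁻¹
t½ = ln 2 / k = ln 2 / 0.05805 ≈ 11.9 hours

11.9 hours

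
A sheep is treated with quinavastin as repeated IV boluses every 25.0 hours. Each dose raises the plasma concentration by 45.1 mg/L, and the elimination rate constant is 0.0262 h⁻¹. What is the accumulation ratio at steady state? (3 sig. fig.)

Fraction remaining after one interval: e^(−kτ) = e^(−0.02620 × 25.0) = 0.5194
R = 1 / (1 − 0.5194) = 1 / 0.4806 ≈ 2.08

2.08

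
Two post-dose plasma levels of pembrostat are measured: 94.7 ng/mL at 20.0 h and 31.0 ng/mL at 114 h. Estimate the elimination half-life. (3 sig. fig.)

k = ln(C₁/C₂) / (t₂ − t₁) = ln(94.7/31.0) / (114 − 20.0)
  = 1.117 / 94.00 = 0.01188 h⁻¹
t½ = ln 2 / k = ln 2 / 0.01188 ≈ 58.3 hours

58.3 hours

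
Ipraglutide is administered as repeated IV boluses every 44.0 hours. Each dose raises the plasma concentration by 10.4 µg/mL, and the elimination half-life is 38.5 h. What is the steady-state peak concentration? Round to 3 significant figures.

k = ln 2 / 38.5 = 0.01800 h⁻¹
Fraction remaining after one interval: e^(−kτ) = e^(−0.01800 × 44.0) = 0.4529
R = 1 / (1 − 0.4529) = 1.828
Css,max = 10.4 × 1.828 ≈ 19.0 µg/mL

19.0 µg/mL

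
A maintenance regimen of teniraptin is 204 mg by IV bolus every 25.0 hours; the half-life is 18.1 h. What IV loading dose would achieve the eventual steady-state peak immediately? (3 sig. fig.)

k = ln 2 / 18.1 = 0.03830 h⁻¹
Accumulation ratio R = 1 / (1 − e^(−kτ)) = 1 / (1 − e^(−0.03830×25.0)) = 1 / (1 − 0.3839) = 1.623
Loading dose = maintenance dose × R = 204 × 1.623 ≈ 331 mg

331 mg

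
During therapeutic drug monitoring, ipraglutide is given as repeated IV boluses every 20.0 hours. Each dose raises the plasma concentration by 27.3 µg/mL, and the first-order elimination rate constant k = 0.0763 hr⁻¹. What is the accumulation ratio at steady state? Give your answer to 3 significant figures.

1.28

Fraction remaining after one interval: e^(−kτ) = e^(−0.07630 × 20.0) = 0.2174
R = 1 / (1 − 0.2174) = 1 / 0.7826 ≈ 1.28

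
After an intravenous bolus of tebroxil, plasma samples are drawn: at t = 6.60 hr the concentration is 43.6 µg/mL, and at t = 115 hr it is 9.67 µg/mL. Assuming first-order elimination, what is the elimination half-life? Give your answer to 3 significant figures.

k = ln(C₁/C₂) / (t₂ − t₁) = ln(43.6/9.67) / (115 − 6.60)
  = 1.506 / 108.4 = 0.01389 hr⁻¹
t½ = ln 2 / k = ln 2 / 0.01389 ≈ 49.9 hours

49.9 hours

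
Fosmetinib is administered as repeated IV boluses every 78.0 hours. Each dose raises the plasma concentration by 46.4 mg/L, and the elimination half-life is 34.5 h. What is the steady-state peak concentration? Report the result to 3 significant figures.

k = ln 2 / 34.5 = 0.02009 h⁻¹
Fraction remaining after one interval: e^(−kτ) = e^(−0.02009 × 78.0) = 0.2086
R = 1 / (1 − 0.2086) = 1.264
Css,max = 46.4 × 1.264 ≈ 58.6 mg/L

58.6 mg/L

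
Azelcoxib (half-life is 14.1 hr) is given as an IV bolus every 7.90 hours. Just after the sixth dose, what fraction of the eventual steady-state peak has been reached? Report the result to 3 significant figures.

k = ln 2 / 14.1 = 0.04916 hr⁻¹
f_n = 1 − e^(−nkτ) = 1 − e^(−6 × 0.04916 × 7.90) = 1 − e^(−2.330) = 1 − 0.09728 ≈ 0.903

0.903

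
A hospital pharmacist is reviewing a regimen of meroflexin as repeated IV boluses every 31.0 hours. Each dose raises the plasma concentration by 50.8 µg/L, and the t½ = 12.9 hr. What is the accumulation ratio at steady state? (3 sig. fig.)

k = ln 2 / 12.9 = 0.05373 hr⁻¹
Fraction remaining after one interval: e^(−kτ) = e^(−0.05373 × 31.0) = 0.1891
R = 1 / (1 − 0.1891) = 1 / 0.8109 ≈ 1.23

1.23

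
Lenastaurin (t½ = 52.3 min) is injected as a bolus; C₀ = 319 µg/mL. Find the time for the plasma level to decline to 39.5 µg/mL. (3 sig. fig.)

158 minutes

k = ln 2 / 52.3 = 0.01325 min⁻¹
C(t) = C₀ e^(−kt)  ⇒  t = ln(C₀/C) / k
t = ln(319/39.5) / 0.01325 = 2.089 / 0.01325 ≈ 158 minutes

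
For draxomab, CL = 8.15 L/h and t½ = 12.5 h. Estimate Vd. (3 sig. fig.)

k = ln 2 / t½ = ln 2 / 12.5 = 0.05545 h⁻¹
V = CL / k = 8.15 / 0.05545 ≈ 147 L

147 L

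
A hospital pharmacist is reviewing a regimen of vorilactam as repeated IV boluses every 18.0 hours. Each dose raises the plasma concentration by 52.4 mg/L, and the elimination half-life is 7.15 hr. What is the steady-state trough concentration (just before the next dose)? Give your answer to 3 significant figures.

11.1 mg/L

k = ln 2 / 7.15 = 0.09694 hr⁻¹
Fraction remaining after one interval: e^(−kτ) = e^(−0.09694 × 18.0) = 0.1746
R = 1 / (1 − 0.1746) = 1.212
Css,max = 52.4 × 1.212 = 63.49 mg/L
Css,min = Css,max × e^(−kτ) = 63.49 × 0.1746 ≈ 11.1 mg/L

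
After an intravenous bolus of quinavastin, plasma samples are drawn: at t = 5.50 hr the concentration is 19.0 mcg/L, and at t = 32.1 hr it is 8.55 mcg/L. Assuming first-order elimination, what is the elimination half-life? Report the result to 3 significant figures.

23.1 hours

k = ln(C₁/C₂) / (t₂ − t₁) = ln(19.0/8.55) / (32.1 − 5.50)
  = 0.7985 / 26.60 = 0.03002 hr⁻¹
t½ = ln 2 / k = ln 2 / 0.03002 ≈ 23.1 hours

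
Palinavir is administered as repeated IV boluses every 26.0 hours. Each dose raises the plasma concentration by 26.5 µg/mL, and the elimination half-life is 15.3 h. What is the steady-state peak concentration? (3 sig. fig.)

38.3 µg/mL

k = ln 2 / 15.3 = 0.04530 h⁻¹
Fraction remaining after one interval: e^(−kτ) = e^(−0.04530 × 26.0) = 0.3079
R = 1 / (1 − 0.3079) = 1.445
Css,max = 26.5 × 1.445 ≈ 38.3 µg/mL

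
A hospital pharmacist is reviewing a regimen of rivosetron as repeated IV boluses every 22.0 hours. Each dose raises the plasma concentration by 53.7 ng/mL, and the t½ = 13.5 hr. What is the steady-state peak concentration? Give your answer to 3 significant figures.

79.3 ng/mL

k = ln 2 / 13.5 = 0.05134 hr⁻¹
Fraction remaining after one interval: e^(−kτ) = e^(−0.05134 × 22.0) = 0.3232
R = 1 / (1 − 0.3232) = 1.477
Css,max = 53.7 × 1.477 ≈ 79.3 ng/mL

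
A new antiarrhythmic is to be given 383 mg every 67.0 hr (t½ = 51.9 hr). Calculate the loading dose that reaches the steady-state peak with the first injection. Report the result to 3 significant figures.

k = ln 2 / 51.9 = 0.01336 hr⁻¹
Accumulation ratio R = 1 / (1 − e^(−kτ)) = 1 / (1 − e^(−0.01336×67.0)) = 1 / (1 − 0.4087) = 1.691
Loading dose = maintenance dose × R = 383 × 1.691 ≈ 648 mg

648 mg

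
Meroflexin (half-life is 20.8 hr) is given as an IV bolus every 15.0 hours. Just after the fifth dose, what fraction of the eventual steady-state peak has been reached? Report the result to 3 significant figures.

0.918

k = ln 2 / 20.8 = 0.03332 hr⁻¹
f_n = 1 − e^(−nkτ) = 1 − e^(−5 × 0.03332 × 15.0) = 1 − e^(−2.499) = 1 − 0.08214 ≈ 0.918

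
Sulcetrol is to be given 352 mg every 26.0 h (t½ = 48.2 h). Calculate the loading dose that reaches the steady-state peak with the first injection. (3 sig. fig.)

1130 mg

k = ln 2 / 48.2 = 0.01438 h⁻¹
Accumulation ratio R = 1 / (1 − e^(−kτ)) = 1 / (1 − e^(−0.01438×26.0)) = 1 / (1 − 0.6880) = 3.206
Loading dose = maintenance dose × R = 352 × 3.206 ≈ 1130 mg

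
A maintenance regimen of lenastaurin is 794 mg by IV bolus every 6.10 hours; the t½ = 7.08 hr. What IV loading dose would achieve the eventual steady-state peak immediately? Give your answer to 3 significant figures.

1770 mg

k = ln 2 / 7.08 = 0.09790 hr⁻¹
Accumulation ratio R = 1 / (1 − e^(−kτ)) = 1 / (1 − e^(−0.09790×6.10)) = 1 / (1 − 0.5503) = 2.224
Loading dose = maintenance dose × R = 794 × 2.224 ≈ 1770 mg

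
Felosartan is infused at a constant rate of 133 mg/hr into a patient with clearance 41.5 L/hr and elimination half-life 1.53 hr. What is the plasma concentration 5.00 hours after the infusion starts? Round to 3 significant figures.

2.87 mg/L

Css = rate / CL = 133 / 41.5 = 3.205 mg/L
k = ln 2 / 1.53 = 0.4530 hr⁻¹
C(t) = Css (1 − e^(−kt)) = 3.205 × (1 − e^(−2.265)) = 3.205 × 0.8962 ≈ 2.87 mg/L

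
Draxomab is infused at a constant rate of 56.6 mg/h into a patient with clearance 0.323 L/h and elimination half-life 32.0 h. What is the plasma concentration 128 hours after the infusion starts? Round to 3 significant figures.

Css = rate / CL = 56.6 / 0.323 = 175.2 µg/mL
k = ln 2 / 32.0 = 0.02166 h⁻¹
C(t) = Css (1 − e^(−kt)) = 175.2 × (1 − e^(−2.773)) = 175.2 × 0.9375 ≈ 164 µg/mL

164 µg/mL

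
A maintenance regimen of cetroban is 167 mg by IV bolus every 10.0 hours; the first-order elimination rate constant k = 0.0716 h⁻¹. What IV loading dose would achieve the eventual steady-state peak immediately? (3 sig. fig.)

327 mg

Accumulation ratio R = 1 / (1 − e^(−kτ)) = 1 / (1 − e^(−0.07160×10.0)) = 1 / (1 − 0.4887) = 1.956
Loading dose = maintenance dose × R = 167 × 1.956 ≈ 327 mg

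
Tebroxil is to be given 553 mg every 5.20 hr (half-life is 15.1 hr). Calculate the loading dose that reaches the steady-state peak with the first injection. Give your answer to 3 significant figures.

k = ln 2 / 15.1 = 0.04590 hr⁻¹
Accumulation ratio R = 1 / (1 − e^(−kτ)) = 1 / (1 − e^(−0.04590×5.20)) = 1 / (1 − 0.7877) = 4.709
Loading dose = maintenance dose × R = 553 × 4.709 ≈ 2600 mg

2600 mg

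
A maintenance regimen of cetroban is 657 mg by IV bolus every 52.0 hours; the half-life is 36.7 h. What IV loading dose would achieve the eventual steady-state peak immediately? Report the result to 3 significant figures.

k = ln 2 / 36.7 = 0.01889 h⁻¹
Accumulation ratio R = 1 / (1 − e^(−kτ)) = 1 / (1 − e^(−0.01889×52.0)) = 1 / (1 − 0.3745) = 1.599
Loading dose = maintenance dose × R = 657 × 1.599 ≈ 1050 mg

1050 mg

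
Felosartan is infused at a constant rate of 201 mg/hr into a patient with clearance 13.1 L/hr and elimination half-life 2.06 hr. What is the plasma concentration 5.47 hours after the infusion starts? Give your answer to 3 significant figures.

12.9 mg/L

Css = rate / CL = 201 / 13.1 = 15.34 mg/L
k = ln 2 / 2.06 = 0.3365 hr⁻¹
C(t) = Css (1 − e^(−kt)) = 15.34 × (1 − e^(−1.841)) = 15.34 × 0.8413 ≈ 12.9 mg/L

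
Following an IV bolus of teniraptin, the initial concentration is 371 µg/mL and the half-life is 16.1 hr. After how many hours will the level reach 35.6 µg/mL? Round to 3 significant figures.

k = ln 2 / 16.1 = 0.04305 hr⁻¹
C(t) = C₀ e^(−kt)  ⇒  t = ln(C₀/C) / k
t = ln(371/35.6) / 0.04305 = 2.344 / 0.04305 ≈ 54.4 hours

54.4 hours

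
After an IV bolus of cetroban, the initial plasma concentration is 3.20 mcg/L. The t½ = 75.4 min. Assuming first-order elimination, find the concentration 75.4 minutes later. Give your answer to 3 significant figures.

1.60 mcg/L

k = ln 2 / 75.4 = 0.009193 min⁻¹
C(t) = C₀ e^(−kt) = 3.20 × e^(−0.009193 × 75.4) = 3.20 × e^(−0.6931) = 3.20 × 0.5000 ≈ 1.60 mcg/L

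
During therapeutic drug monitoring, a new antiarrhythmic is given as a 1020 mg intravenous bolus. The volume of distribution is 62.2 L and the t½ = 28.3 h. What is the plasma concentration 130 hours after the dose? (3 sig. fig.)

C₀ = dose / V = 1020 / 62.2 = 16.40 µg/mL
k = ln 2 / 28.3 = 0.02449 h⁻¹
C(t) = C₀ e^(−kt) = 16.40 × e^(−0.02449 × 130) = 16.40 × e^(−3.184) = 16.40 × 0.04142 ≈ 0.679 µg/mL

0.679 µg/mL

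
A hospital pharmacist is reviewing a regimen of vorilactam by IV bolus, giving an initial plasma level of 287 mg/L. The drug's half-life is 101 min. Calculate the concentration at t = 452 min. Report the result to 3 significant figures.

k = ln 2 / 101 = 0.006863 min⁻¹
C(t) = C₀ e^(−kt) = 287 × e^(−0.006863 × 452) = 287 × e^(−3.102) = 287 × 0.04496 ≈ 12.9 mg/L

12.9 mg/L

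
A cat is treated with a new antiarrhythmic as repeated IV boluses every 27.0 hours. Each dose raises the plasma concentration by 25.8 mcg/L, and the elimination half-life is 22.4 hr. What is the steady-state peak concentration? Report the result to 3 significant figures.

45.6 mcg/L

k = ln 2 / 22.4 = 0.03094 hr⁻¹
Fraction remaining after one interval: e^(−kτ) = e^(−0.03094 × 27.0) = 0.4337
R = 1 / (1 − 0.4337) = 1.766
Css,max = 25.8 × 1.766 ≈ 45.6 mcg/L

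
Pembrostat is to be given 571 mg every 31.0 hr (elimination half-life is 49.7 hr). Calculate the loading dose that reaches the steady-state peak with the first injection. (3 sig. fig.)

1630 mg

k = ln 2 / 49.7 = 0.01395 hr⁻¹
Accumulation ratio R = 1 / (1 − e^(−kτ)) = 1 / (1 − e^(−0.01395×31.0)) = 1 / (1 − 0.6490) = 2.849
Loading dose = maintenance dose × R = 571 × 2.849 ≈ 1630 mg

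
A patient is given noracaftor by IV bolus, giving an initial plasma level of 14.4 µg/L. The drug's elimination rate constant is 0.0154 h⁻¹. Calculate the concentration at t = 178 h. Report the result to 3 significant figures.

C(t) = C₀ e^(−kt) = 14.4 × e^(−0.01540 × 178) = 14.4 × e^(−2.741) = 14.4 × 0.06449 ≈ 0.929 µg/L

0.929 µg/L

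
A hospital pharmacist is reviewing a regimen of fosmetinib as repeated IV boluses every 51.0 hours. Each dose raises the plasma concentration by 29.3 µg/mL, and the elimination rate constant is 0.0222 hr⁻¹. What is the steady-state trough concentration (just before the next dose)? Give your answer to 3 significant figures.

Fraction remaining after one interval: e^(−kτ) = e^(−0.02220 × 51.0) = 0.3223
R = 1 / (1 − 0.3223) = 1.476
Css,max = 29.3 × 1.476 = 43.24 µg/mL
Css,min = Css,max × e^(−kτ) = 43.24 × 0.3223 ≈ 13.9 µg/mL

13.9 µg/mL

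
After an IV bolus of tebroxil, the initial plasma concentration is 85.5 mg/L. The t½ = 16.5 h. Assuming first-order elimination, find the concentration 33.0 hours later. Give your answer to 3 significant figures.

21.4 mg/L

k = ln 2 / 16.5 = 0.04201 h⁻¹
33.0 h is 2.000 half-lives, so C = 85.5 × (1/2)^2.000 = 85.5 × 0.2500 ≈ 21.4 mg/L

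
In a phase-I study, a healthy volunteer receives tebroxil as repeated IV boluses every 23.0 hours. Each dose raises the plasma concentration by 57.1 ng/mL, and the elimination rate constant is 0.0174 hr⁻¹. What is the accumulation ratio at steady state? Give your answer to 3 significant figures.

3.03

Fraction remaining after one interval: e^(−kτ) = e^(−0.01740 × 23.0) = 0.6702
R = 1 / (1 − 0.6702) = 1 / 0.3298 ≈ 3.03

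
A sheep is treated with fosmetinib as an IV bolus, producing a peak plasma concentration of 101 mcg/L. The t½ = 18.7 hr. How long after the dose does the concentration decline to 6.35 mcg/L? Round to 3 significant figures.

k = ln 2 / 18.7 = 0.03707 hr⁻¹
C(t) = C₀ e^(−kt)  ⇒  t = ln(C₀/C) / k
t = ln(101/6.35) / 0.03707 = 2.767 / 0.03707 ≈ 74.6 hours

74.6 hours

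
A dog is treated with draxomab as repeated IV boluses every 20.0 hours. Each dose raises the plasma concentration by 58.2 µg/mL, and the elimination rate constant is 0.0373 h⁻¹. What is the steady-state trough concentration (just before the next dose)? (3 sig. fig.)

Fraction remaining after one interval: e^(−kτ) = e^(−0.03730 × 20.0) = 0.4743
R = 1 / (1 − 0.4743) = 1.902
Css,max = 58.2 × 1.902 = 110.7 µg/mL
Css,min = Css,max × e^(−kτ) = 110.7 × 0.4743 ≈ 52.5 µg/mL

52.5 µg/mL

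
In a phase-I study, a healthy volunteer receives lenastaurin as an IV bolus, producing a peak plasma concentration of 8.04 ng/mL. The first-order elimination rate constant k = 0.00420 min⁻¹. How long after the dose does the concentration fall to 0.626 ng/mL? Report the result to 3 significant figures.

C(t) = C₀ e^(−kt)  ⇒  t = ln(C₀/C) / k
t = ln(8.04/0.626) / 0.004200 = 2.553 / 0.004200 ≈ 608 minutes

608 minutes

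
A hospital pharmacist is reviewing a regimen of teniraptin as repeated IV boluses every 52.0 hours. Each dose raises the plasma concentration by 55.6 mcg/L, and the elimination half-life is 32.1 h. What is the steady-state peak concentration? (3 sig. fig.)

k = ln 2 / 32.1 = 0.02159 h⁻¹
Fraction remaining after one interval: e^(−kτ) = e^(−0.02159 × 52.0) = 0.3253
R = 1 / (1 − 0.3253) = 1.482
Css,max = 55.6 × 1.482 ≈ 82.4 mcg/L

82.4 mcg/L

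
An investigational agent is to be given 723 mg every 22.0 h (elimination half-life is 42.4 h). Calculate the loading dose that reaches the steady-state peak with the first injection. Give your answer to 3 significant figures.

k = ln 2 / 42.4 = 0.01635 h⁻¹
Accumulation ratio R = 1 / (1 − e^(−kτ)) = 1 / (1 − e^(−0.01635×22.0)) = 1 / (1 − 0.6979) = 3.310
Loading dose = maintenance dose × R = 723 × 3.310 ≈ 2390 mg

2390 mg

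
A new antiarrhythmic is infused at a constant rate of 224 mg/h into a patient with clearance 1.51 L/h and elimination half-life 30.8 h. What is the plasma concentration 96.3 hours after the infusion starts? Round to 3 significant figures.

131 mg/L

Css = rate / CL = 224 / 1.51 = 148.3 mg/L
k = ln 2 / 30.8 = 0.02250 h⁻¹
C(t) = Css (1 − e^(−kt)) = 148.3 × (1 − e^(−2.167)) = 148.3 × 0.8855 ≈ 131 mg/L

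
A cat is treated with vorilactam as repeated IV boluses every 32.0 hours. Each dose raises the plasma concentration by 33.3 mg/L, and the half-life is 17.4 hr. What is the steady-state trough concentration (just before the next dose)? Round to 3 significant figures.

k = ln 2 / 17.4 = 0.03984 hr⁻¹
Fraction remaining after one interval: e^(−kτ) = e^(−0.03984 × 32.0) = 0.2795
R = 1 / (1 − 0.2795) = 1.388
Css,max = 33.3 × 1.388 = 46.22 mg/L
Css,min = Css,max × e^(−kτ) = 46.22 × 0.2795 ≈ 12.9 mg/L

12.9 mg/L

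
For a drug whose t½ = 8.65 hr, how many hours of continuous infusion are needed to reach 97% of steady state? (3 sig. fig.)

43.8 hours

k = ln 2 / 8.65 = 0.08013 hr⁻¹
f = 1 − e^(−kt)  ⇒  t = −ln(1 − f) / k
t = −ln(1 − 0.97) / 0.08013 = 3.507 / 0.08013 ≈ 43.8 hours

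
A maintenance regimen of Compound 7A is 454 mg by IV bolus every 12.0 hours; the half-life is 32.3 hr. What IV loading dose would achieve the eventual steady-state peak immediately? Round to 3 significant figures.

2000 mg

k = ln 2 / 32.3 = 0.02146 hr⁻¹
Accumulation ratio R = 1 / (1 − e^(−kτ)) = 1 / (1 − e^(−0.02146×12.0)) = 1 / (1 − 0.7730) = 4.405
Loading dose = maintenance dose × R = 454 × 4.405 ≈ 2000 mg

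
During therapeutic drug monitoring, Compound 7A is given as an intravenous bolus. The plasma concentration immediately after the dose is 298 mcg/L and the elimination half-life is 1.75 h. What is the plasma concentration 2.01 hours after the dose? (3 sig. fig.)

k = ln 2 / 1.75 = 0.3961 h⁻¹
C(t) = C₀ e^(−kt) = 298 × e^(−0.3961 × 2.01) = 298 × e^(−0.7961) = 298 × 0.4511 ≈ 134 mcg/L

134 mcg/L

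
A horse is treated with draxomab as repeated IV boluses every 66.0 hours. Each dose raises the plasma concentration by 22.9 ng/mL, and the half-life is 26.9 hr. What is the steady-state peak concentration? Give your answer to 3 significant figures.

k = ln 2 / 26.9 = 0.02577 hr⁻¹
Fraction remaining after one interval: e^(−kτ) = e^(−0.02577 × 66.0) = 0.1826
R = 1 / (1 − 0.1826) = 1.223
Css,max = 22.9 × 1.223 ≈ 28.0 ng/mL

28.0 ng/mL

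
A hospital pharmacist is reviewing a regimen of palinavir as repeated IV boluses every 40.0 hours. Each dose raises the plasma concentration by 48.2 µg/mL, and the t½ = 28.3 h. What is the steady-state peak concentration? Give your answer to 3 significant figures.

77.2 µg/mL

k = ln 2 / 28.3 = 0.02449 h⁻¹
Fraction remaining after one interval: e^(−kτ) = e^(−0.02449 × 40.0) = 0.3754
R = 1 / (1 − 0.3754) = 1.601
Css,max = 48.2 × 1.601 ≈ 77.2 µg/mL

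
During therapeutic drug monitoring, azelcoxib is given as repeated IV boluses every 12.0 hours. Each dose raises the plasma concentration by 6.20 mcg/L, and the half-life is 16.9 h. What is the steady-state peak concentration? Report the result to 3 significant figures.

k = ln 2 / 16.9 = 0.04101 h⁻¹
Fraction remaining after one interval: e^(−kτ) = e^(−0.04101 × 12.0) = 0.6113
R = 1 / (1 − 0.6113) = 2.573
Css,max = 6.20 × 2.573 ≈ 16.0 mcg/L

16.0 mcg/L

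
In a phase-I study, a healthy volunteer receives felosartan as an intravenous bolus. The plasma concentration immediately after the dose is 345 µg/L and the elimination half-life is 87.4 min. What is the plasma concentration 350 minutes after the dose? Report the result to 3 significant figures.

k = ln 2 / 87.4 = 0.007931 min⁻¹
350 min is 4.005 half-lives, so C = 345 × (1/2)^4.005 = 345 × 0.06230 ≈ 21.5 µg/L

21.5 µg/L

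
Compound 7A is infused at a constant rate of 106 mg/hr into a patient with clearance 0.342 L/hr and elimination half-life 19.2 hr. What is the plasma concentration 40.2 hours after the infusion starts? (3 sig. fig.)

Css = rate / CL = 106 / 0.342 = 309.9 mg/L
k = ln 2 / 19.2 = 0.03610 hr⁻¹
C(t) = Css (1 − e^(−kt)) = 309.9 × (1 − e^(−1.451)) = 309.9 × 0.7657 ≈ 237 mg/L

237 mg/L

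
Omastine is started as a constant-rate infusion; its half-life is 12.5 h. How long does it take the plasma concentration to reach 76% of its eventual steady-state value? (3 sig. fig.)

25.7 hours

k = ln 2 / 12.5 = 0.05545 h⁻¹
f = 1 − e^(−kt)  ⇒  t = −ln(1 − f) / k
t = −ln(1 − 0.76) / 0.05545 = 1.427 / 0.05545 ≈ 25.7 hours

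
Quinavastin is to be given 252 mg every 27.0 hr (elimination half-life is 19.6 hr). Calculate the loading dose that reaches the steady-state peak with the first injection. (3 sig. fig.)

k = ln 2 / 19.6 = 0.03536 hr⁻¹
Accumulation ratio R = 1 / (1 − e^(−kτ)) = 1 / (1 − e^(−0.03536×27.0)) = 1 / (1 − 0.3849) = 1.626
Loading dose = maintenance dose × R = 252 × 1.626 ≈ 410 mg

410 mg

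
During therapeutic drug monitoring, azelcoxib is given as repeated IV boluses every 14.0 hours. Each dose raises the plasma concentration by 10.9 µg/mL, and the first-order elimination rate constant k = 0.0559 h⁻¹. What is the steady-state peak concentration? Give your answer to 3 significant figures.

Fraction remaining after one interval: e^(−kτ) = e^(−0.05590 × 14.0) = 0.4572
R = 1 / (1 − 0.4572) = 1.842
Css,max = 10.9 × 1.842 ≈ 20.1 µg/mL

20.1 µg/mL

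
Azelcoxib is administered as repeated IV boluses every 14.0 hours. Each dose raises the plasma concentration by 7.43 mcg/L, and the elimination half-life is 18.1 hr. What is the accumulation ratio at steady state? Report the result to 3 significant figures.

2.41

k = ln 2 / 18.1 = 0.03830 hr⁻¹
Fraction remaining after one interval: e^(−kτ) = e^(−0.03830 × 14.0) = 0.5850
R = 1 / (1 − 0.5850) = 1 / 0.4150 ≈ 2.41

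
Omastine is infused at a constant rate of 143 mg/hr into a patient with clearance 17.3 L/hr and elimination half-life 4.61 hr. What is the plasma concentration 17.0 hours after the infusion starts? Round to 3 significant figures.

Css = rate / CL = 143 / 17.3 = 8.266 mg/L
k = ln 2 / 4.61 = 0.1504 hr⁻¹
C(t) = Css (1 − e^(−kt)) = 8.266 × (1 − e^(−2.556)) = 8.266 × 0.9224 ≈ 7.62 mg/L

7.62 mg/L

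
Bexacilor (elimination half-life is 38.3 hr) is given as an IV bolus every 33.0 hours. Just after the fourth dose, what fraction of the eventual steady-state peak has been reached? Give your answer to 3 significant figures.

k = ln 2 / 38.3 = 0.01810 hr⁻¹
f_n = 1 − e^(−nkτ) = 1 − e^(−4 × 0.01810 × 33.0) = 1 − e^(−2.389) = 1 − 0.09173 ≈ 0.908

0.908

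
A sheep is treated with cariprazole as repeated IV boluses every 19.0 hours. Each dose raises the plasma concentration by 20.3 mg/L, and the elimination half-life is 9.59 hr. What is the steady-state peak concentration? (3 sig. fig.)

k = ln 2 / 9.59 = 0.07228 hr⁻¹
Fraction remaining after one interval: e^(−kτ) = e^(−0.07228 × 19.0) = 0.2533
R = 1 / (1 − 0.2533) = 1.339
Css,max = 20.3 × 1.339 ≈ 27.2 mg/L

27.2 mg/L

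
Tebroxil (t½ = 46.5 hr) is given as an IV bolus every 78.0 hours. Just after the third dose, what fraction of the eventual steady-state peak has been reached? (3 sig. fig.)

k = ln 2 / 46.5 = 0.01491 hr⁻¹
f_n = 1 − e^(−nkτ) = 1 − e^(−3 × 0.01491 × 78.0) = 1 − e^(−3.488) = 1 − 0.03056 ≈ 0.969

0.969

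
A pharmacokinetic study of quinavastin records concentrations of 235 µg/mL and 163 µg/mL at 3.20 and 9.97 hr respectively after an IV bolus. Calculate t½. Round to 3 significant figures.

k = ln(C₁/C₂) / (t₂ − t₁) = ln(235/163) / (9.97 − 3.20)
  = 0.3658 / 6.770 = 0.05404 hr⁻¹
t½ = ln 2 / k = ln 2 / 0.05404 ≈ 12.8 hours

12.8 hours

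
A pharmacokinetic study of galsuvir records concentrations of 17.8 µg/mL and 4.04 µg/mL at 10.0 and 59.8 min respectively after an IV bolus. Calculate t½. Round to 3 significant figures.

k = ln(C₁/C₂) / (t₂ − t₁) = ln(17.8/4.04) / (59.8 − 10.0)
  = 1.483 / 49.80 = 0.02978 min⁻¹
t½ = ln 2 / k = ln 2 / 0.02978 ≈ 23.3 minutes

23.3 minutes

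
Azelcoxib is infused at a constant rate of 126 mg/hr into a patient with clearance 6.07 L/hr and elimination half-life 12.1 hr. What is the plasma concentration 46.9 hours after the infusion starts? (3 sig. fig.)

19.3 µg/mL

Css = rate / CL = 126 / 6.07 = 20.76 µg/mL
k = ln 2 / 12.1 = 0.05728 hr⁻¹
C(t) = Css (1 − e^(−kt)) = 20.76 × (1 − e^(−2.687)) = 20.76 × 0.9319 ≈ 19.3 µg/mL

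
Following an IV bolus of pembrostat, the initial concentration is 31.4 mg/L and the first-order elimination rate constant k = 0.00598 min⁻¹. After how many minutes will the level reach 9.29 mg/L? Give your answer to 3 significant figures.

C(t) = C₀ e^(−kt)  ⇒  t = ln(C₀/C) / k
t = ln(31.4/9.29) / 0.005980 = 1.218 / 0.005980 ≈ 204 minutes

204 minutes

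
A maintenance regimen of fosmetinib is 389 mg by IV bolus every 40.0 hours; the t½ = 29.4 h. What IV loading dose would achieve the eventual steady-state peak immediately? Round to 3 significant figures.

637 mg

k = ln 2 / 29.4 = 0.02358 h⁻¹
Accumulation ratio R = 1 / (1 − e^(−kτ)) = 1 / (1 − e^(−0.02358×40.0)) = 1 / (1 − 0.3894) = 1.638
Loading dose = maintenance dose × R = 389 × 1.638 ≈ 637 mg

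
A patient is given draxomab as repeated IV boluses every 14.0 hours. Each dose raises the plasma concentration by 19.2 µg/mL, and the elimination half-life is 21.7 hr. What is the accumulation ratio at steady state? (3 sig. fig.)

k = ln 2 / 21.7 = 0.03194 hr⁻¹
Fraction remaining after one interval: e^(−kτ) = e^(−0.03194 × 14.0) = 0.6394
R = 1 / (1 − 0.6394) = 1 / 0.3606 ≈ 2.77

2.77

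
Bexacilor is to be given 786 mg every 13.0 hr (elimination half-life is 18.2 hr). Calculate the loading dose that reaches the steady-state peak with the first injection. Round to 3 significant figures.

2010 mg

k = ln 2 / 18.2 = 0.03809 hr⁻¹
Accumulation ratio R = 1 / (1 − e^(−kτ)) = 1 / (1 − e^(−0.03809×13.0)) = 1 / (1 − 0.6095) = 2.561
Loading dose = maintenance dose × R = 786 × 2.561 ≈ 2010 mg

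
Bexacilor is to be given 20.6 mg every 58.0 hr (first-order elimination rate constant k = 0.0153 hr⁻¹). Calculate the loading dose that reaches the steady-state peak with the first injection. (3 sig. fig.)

Accumulation ratio R = 1 / (1 − e^(−kτ)) = 1 / (1 − e^(−0.01530×58.0)) = 1 / (1 − 0.4117) = 1.700
Loading dose = maintenance dose × R = 20.6 × 1.700 ≈ 35.0 mg

35.0 mg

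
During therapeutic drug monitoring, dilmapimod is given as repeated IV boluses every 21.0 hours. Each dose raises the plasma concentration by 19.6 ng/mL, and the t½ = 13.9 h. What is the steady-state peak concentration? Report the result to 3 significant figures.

k = ln 2 / 13.9 = 0.04987 h⁻¹
Fraction remaining after one interval: e^(−kτ) = e^(−0.04987 × 21.0) = 0.3509
R = 1 / (1 − 0.3509) = 1.541
Css,max = 19.6 × 1.541 ≈ 30.2 ng/mL

30.2 ng/mL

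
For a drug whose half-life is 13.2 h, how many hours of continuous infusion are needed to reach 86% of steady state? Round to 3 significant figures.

k = ln 2 / 13.2 = 0.05251 h⁻¹
f = 1 − e^(−kt)  ⇒  t = −ln(1 − f) / k
t = −ln(1 − 0.86) / 0.05251 = 1.966 / 0.05251 ≈ 37.4 hours

37.4 hours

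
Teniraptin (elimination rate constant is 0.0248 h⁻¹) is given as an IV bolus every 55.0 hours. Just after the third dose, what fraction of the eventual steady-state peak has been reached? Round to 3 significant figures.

0.983

f_n = 1 − e^(−nkτ) = 1 − e^(−3 × 0.02480 × 55.0) = 1 − e^(−4.092) = 1 − 0.01671 ≈ 0.983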